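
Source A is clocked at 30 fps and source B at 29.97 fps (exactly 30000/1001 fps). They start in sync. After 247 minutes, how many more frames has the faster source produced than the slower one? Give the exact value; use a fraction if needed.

34200/77 frames

247 min = 14820 s.
A emits 30 × 14820 = 444600 frames; B emits 30000/1001 × 14820 = 34200000/77.
Difference = 34200/77 frames (≈ 444.1558); B is behind A.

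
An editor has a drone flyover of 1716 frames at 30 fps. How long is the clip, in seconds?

Running time = 1716 / (30) = 57.2 s.

57.2 seconds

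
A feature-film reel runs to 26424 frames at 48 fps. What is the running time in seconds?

550.5 seconds

Running time = 26424 / (48) = 550.5 s.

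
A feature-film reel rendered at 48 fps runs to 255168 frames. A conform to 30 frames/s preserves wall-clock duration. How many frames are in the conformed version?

159480 frames

Target frames = source frames × (target rate / source rate) = 255168 × (30)/(48) = 255168 × 5/8 = 159480.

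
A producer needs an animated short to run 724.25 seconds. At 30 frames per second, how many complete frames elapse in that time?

21727 frames

Frames = 724.25 × 30 = 43455/2 ≈ 21727.5000.
Complete frames: 21727.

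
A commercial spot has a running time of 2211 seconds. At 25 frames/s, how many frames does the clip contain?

Frames = 2211 × 25 = 55275.

55275 frames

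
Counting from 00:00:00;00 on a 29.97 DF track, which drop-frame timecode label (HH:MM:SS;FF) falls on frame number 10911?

Each 10-minute DF block holds 10 × 60 × 30 − 9 × 2 = 17982 frames. 10911 ÷ 17982 → 0 full blocks, remainder 10911.
Within the partial block the first minute is 1800 frames and each further minute 1798, so 6 further minute boundaries passed. Total skipped labels = 18 × 0 + 2 × 6 = 12.
Non-drop label index = 10911 + 12 = 10923; at 30 labels/s that is 00:06:04:03, i.e. DF 00:06:04;03.

00:06:04;03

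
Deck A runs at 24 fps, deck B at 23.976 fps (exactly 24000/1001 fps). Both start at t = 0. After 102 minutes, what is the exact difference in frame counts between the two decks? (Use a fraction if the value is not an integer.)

102 min = 6120 s.
A emits 24 × 6120 = 146880 frames; B emits 24000/1001 × 6120 = 146880000/1001.
Difference = 146880/1001 frames (≈ 146.7333); B is behind A.

146880/1001 frames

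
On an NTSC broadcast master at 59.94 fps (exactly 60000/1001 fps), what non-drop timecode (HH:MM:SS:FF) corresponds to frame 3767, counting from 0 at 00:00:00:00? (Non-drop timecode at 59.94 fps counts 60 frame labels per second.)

3767 ÷ 60 = 62 full seconds, remainder 47 frames.
62 s = 0 h 1 min 2 s.
Timecode: 00:01:02:47.

00:01:02:47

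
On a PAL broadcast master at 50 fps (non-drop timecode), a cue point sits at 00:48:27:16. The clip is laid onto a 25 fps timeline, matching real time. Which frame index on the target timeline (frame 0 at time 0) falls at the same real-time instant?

frame 72683

Source frame index: (0×3600 + 48×60 + 27) × 50 + 16 = 145366.
Real time: 145366 / (50) = 72683/25 s.
Target frame: (72683/25) × (25) = 72683.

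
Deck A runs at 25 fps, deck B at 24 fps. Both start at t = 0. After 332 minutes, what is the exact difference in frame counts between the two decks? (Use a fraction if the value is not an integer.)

332 min = 19920 s.
A emits 25 × 19920 = 498000 frames; B emits 24 × 19920 = 478080.
Difference = 19920 frames; B is behind A.

19920 frames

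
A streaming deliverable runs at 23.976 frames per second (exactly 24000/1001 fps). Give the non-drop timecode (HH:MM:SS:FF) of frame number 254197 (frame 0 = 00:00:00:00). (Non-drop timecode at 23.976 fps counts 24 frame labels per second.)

254197 ÷ 24 = 10591 full seconds, remainder 13 frames.
10591 s = 2 h 56 min 31 s.
Timecode: 02:56:31:13.

02:56:31:13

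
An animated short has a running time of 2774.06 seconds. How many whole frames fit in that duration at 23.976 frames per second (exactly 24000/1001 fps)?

66510 frames

Frames = 2774.06 × 24000/1001 = 66577440/1001 ≈ 66510.9291.
Complete frames: 66510.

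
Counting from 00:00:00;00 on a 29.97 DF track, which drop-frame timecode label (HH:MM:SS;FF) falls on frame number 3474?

Each 10-minute DF block holds 10 × 60 × 30 − 9 × 2 = 17982 frames. 3474 ÷ 17982 → 0 full blocks, remainder 3474.
Within the partial block the first minute is 1800 frames and each further minute 1798, so 1 further minute boundary passed. Total skipped labels = 18 × 0 + 2 × 1 = 2.
Non-drop label index = 3474 + 2 = 3476; at 30 labels/s that is 00:01:55:26, i.e. DF 00:01:55;26.

00:01:55;26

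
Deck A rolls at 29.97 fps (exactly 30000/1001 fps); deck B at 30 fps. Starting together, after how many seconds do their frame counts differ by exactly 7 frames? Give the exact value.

7007/30 seconds

The gap grows by |30 − 30000/1001| = 30/1001 frames per second.
Time for a 7-frame gap: 7 ÷ (30/1001) = 7007/30 s.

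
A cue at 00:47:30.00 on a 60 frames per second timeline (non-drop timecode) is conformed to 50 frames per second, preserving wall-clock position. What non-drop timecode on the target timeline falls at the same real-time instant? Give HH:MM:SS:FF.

Source frame index: (0×3600 + 47×60 + 30) × 60 + 0 = 171000.
Real time: 171000 / (60) = 2850 s.
Target frame: (2850) × (50) = 142500.
At 50 labels/s: frame 142500 → 00:47:30:00.

00:47:30:00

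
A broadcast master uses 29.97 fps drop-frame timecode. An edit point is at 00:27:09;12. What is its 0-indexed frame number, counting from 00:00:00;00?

48832

As if non-drop at 30 labels/s: (0 × 3600 + 27 × 60 + 9) × 30 + 12 = 48882.
Minute boundaries passed: 27; those not divisible by 10: 27 − 2 = 25; dropped labels = 2 × 25 = 50.
Actual frame index = 48882 − 50 = 48832.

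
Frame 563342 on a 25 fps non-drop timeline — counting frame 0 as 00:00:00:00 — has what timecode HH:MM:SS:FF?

06:15:33:17

563342 ÷ 25 = 22533 full seconds, remainder 17 frames.
22533 s = 6 h 15 min 33 s.
Timecode: 06:15:33:17.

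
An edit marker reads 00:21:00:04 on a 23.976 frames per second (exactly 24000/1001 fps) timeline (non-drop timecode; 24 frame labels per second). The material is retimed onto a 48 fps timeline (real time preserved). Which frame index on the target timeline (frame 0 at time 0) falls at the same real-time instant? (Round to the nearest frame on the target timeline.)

Source frame index: (0×3600 + 21×60 + 0) × 24 + 4 = 30244.
Real time: 30244 / (24000/1001) = 7568561/6000 s.
Target frame: (7568561/6000) × (48) = 7568561/125 ≈ 60548.488 → 60548.

frame 60548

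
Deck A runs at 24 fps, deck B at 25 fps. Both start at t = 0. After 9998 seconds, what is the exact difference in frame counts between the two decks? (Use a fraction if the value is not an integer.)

9998 frames

A emits 24 × 9998 = 239952 frames; B emits 25 × 9998 = 249950.
Difference = 9998 frames; B is ahead of A.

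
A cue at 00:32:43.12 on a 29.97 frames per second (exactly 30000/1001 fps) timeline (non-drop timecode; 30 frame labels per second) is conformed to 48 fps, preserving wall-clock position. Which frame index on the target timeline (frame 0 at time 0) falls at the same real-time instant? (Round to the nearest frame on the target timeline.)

Source frame index: (0×3600 + 32×60 + 43) × 30 + 12 = 58902.
Real time: 58902 / (30000/1001) = 9826817/5000 s.
Target frame: (9826817/5000) × (48) = 58960902/625 ≈ 94337.443 → 94337.

frame 94337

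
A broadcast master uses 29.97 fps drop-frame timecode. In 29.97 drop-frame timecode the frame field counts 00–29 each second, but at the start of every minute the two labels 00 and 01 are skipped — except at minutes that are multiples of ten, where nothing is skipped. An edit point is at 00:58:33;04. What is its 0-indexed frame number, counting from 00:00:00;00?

105288

Complete 10-minute blocks: 5, each 17982 frames → 89910.
Remaining 8 whole minutes in the current block: 1800 + 7 × 1798 = 14386 frames.
Within the current minute: 33 × 30 + 4 − 2 = 992 (labels ;00/;01 skipped at this minute). Total = 89910 + 14386 + 992 = 105288.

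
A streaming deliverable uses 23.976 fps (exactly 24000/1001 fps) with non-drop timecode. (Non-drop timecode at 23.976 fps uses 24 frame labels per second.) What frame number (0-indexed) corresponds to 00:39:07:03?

56331

Total seconds to the label: (0 × 3600 + 39 × 60 + 7) = 2347.
Frame index = 2347 × 24 + 3 = 56331.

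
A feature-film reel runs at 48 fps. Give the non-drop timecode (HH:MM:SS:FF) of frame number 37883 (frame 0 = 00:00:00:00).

00:13:09:11

37883 ÷ 48 = 789 full seconds, remainder 11 frames.
789 s = 0 h 13 min 9 s.
Timecode: 00:13:09:11.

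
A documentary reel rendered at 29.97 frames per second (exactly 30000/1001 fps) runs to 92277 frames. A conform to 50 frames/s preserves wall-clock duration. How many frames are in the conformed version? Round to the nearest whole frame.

153949 frames

Frames at target rate = 92277 × (50) / (30000/1001) = 30789759/200 ≈ 153948.795.
Nearest whole frame: 153949.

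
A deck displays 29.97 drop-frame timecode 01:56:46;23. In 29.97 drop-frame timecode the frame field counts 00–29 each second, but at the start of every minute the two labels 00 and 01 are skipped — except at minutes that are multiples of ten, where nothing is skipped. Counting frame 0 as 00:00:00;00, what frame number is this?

As if non-drop at 30 labels/s: (1 × 3600 + 56 × 60 + 46) × 30 + 23 = 210203.
Minute boundaries passed: 116; those not divisible by 10: 116 − 11 = 105; dropped labels = 2 × 105 = 210.
Actual frame index = 210203 − 210 = 209993.

209993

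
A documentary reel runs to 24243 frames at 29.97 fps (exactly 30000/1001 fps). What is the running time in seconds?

808.9081 seconds

Running time = 24243 / (30000/1001) = 808.9081 s.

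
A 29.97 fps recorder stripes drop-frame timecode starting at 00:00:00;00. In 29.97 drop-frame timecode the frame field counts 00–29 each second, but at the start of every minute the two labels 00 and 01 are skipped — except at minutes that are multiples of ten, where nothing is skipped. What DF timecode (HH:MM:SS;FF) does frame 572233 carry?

05:18:13;17

Each 10-minute DF block holds 10 × 60 × 30 − 9 × 2 = 17982 frames. 572233 ÷ 17982 → 31 full blocks, remainder 14791.
Within the partial block the first minute is 1800 frames and each further minute 1798, so 8 further minute boundaries passed. Total skipped labels = 18 × 31 + 2 × 8 = 574.
Non-drop label index = 572233 + 574 = 572807; at 30 labels/s that is 05:18:13:17, i.e. DF 05:18:13;17.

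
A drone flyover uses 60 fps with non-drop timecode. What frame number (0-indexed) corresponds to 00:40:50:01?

147001

Total seconds to the label: (0 × 3600 + 40 × 60 + 50) = 2450.
Frame index = 2450 × 60 + 1 = 147001.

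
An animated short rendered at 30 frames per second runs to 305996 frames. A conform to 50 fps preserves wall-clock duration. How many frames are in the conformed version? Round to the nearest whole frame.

509993 frames

Frames at target rate = 305996 × (50) / (30) = 1529980/3 ≈ 509993.333.
Nearest whole frame: 509993.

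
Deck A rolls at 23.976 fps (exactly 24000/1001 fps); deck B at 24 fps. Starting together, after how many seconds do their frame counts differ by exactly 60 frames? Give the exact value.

The gap grows by |24 − 24000/1001| = 24/1001 frames per second.
Time for a 60-frame gap: 60 ÷ (24/1001) = 2502.5 s.

2502.5 seconds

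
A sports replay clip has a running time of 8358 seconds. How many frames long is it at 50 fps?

Frames = 8358 × 50 = 417900.

417900 frames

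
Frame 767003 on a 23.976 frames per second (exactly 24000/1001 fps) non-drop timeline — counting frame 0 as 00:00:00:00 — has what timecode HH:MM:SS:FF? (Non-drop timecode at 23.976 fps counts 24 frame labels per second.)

08:52:38:11

767003 ÷ 24 = 31958 full seconds, remainder 11 frames.
31958 s = 8 h 52 min 38 s.
Timecode: 08:52:38:11.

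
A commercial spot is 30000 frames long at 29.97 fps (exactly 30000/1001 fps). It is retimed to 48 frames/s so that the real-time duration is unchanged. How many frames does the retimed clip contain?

48048 frames

Target frames = source frames × (target rate / source rate) = 30000 × (48)/(30000/1001) = 30000 × 1001/625 = 48048.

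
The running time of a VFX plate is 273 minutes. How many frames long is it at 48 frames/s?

273 min = 16380 s.
Frames = 16380 × 48 = 786240.

786240 frames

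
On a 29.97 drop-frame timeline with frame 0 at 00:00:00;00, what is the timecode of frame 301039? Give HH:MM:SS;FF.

Ten DF minutes hold 17982 frames, so frame 301039 lies in block 16 (frames 287712–305693) with 13327 frames into that block.
The block's first minute is 1800 frames and the rest 1798 each; 13327 frames reaches minute 7, so 16 × 18 + 7 × 2 = 302 labels have been skipped so far.
Adding those back, label number 301039 + 302 = 301341 at 30 labels/s is 10044 s + 21 f = 2 h 47 min 24 s frame 21, i.e. 02:47:24;21.

02:47:24;21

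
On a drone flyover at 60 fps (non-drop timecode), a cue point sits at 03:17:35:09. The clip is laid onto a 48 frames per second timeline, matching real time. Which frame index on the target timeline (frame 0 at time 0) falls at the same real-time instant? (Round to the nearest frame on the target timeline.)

Source frame index: (3×3600 + 17×60 + 35) × 60 + 9 = 711309.
Real time: 711309 / (60) = 237103/20 s.
Target frame: (237103/20) × (48) = 2845236/5 ≈ 569047.200 → 569047.

frame 569047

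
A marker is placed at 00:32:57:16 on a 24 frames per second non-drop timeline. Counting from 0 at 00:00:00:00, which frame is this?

frame 47464

Total seconds to the label: (0 × 3600 + 32 × 60 + 57) = 1977.
Frame index = 1977 × 24 + 16 = 47464.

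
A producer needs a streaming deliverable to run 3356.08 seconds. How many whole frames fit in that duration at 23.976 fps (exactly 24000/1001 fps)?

Frames = 3356.08 × 24000/1001 = 885120/11 ≈ 80465.4545.
Complete frames: 80465.

80465 frames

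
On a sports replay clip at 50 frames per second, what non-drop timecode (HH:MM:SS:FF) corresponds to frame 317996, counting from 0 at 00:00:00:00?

317996 ÷ 50 = 6359 full seconds, remainder 46 frames.
6359 s = 1 h 45 min 59 s.
Timecode: 01:45:59:46.

01:45:59:46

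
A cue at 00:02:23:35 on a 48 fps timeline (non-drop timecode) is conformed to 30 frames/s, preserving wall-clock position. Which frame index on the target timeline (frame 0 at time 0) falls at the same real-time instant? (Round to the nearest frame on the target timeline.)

frame 4312

Source frame index: (0×3600 + 2×60 + 23) × 48 + 35 = 6899.
Real time: 6899 / (48) = 6899/48 s.
Target frame: (6899/48) × (30) = 34495/8 ≈ 4311.875 → 4312.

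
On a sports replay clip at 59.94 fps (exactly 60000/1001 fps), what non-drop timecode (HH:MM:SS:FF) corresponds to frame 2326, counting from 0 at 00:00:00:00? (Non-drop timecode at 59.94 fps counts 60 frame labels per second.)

00:00:38:46

2326 ÷ 60 = 38 full seconds, remainder 46 frames.
38 s = 0 h 0 min 38 s.
Timecode: 00:00:38:46.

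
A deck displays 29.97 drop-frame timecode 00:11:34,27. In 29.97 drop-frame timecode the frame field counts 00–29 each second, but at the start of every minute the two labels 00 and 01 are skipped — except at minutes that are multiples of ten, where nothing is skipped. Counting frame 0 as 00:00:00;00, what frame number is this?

20827

Complete 10-minute blocks: 1, each 17982 frames → 17982.
Remaining 1 whole minute in the current block: 1800 + 0 × 1798 = 1800 frames.
Within the current minute: 34 × 30 + 27 − 2 = 1045 (labels ;00/;01 skipped at this minute). Total = 17982 + 1800 + 1045 = 20827.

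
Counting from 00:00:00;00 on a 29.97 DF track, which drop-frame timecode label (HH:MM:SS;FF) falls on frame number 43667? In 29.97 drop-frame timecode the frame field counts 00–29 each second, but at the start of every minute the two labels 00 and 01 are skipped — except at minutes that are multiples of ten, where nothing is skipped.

Ten DF minutes hold 17982 frames, so frame 43667 lies in block 2 (frames 35964–53945) with 7703 frames into that block.
The block's first minute is 1800 frames and the rest 1798 each; 7703 frames reaches minute 4, so 2 × 18 + 4 × 2 = 44 labels have been skipped so far.
Adding those back, label number 43667 + 44 = 43711 at 30 labels/s is 1457 s + 1 f = 0 h 24 min 17 s frame 1, i.e. 00:24:17;01.

00:24:17;01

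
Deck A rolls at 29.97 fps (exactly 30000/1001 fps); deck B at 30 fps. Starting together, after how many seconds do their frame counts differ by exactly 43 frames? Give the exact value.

The gap grows by |30 − 30000/1001| = 30/1001 frames per second.
Time for a 43-frame gap: 43 ÷ (30/1001) = 43043/30 s.

43043/30 seconds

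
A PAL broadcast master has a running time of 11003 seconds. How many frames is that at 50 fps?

550150 frames

Frames = 11003 × 50 = 550150.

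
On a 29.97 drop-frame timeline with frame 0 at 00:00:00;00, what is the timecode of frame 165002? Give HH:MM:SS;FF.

Ten DF minutes hold 17982 frames, so frame 165002 lies in block 9 (frames 161838–179819) with 3164 frames into that block.
The block's first minute is 1800 frames and the rest 1798 each; 3164 frames reaches minute 1, so 9 × 18 + 1 × 2 = 164 labels have been skipped so far.
Adding those back, label number 165002 + 164 = 165166 at 30 labels/s is 5505 s + 16 f = 1 h 31 min 45 s frame 16, i.e. 01:31:45;16.

01:31:45;16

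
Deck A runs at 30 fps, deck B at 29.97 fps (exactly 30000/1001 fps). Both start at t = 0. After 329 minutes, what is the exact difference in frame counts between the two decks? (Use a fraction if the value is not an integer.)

329 min = 19740 s.
A emits 30 × 19740 = 592200 frames; B emits 30000/1001 × 19740 = 84600000/143.
Difference = 84600/143 frames (≈ 591.6084); B is behind A.

84600/143 frames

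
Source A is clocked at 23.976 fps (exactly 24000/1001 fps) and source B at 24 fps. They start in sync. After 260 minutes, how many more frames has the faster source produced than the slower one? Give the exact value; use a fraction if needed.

28800/77 frames

260 min = 15600 s.
A emits 24000/1001 × 15600 = 28800000/77 frames; B emits 24 × 15600 = 374400.
Difference = 28800/77 frames (≈ 374.0260); B is ahead of A.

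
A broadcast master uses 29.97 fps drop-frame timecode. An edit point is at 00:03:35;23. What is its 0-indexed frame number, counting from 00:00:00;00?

Complete 10-minute blocks: 0, each 17982 frames → 0.
Remaining 3 whole minutes in the current block: 1800 + 2 × 1798 = 5396 frames.
Within the current minute: 35 × 30 + 23 − 2 = 1071 (labels ;00/;01 skipped at this minute). Total = 0 + 5396 + 1071 = 6467.

6467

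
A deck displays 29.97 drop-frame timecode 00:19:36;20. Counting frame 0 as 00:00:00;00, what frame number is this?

Complete 10-minute blocks: 1, each 17982 frames → 17982.
Remaining 9 whole minutes in the current block: 1800 + 8 × 1798 = 16184 frames.
Within the current minute: 36 × 30 + 20 − 2 = 1098 (labels ;00/;01 skipped at this minute). Total = 17982 + 16184 + 1098 = 35264.

35264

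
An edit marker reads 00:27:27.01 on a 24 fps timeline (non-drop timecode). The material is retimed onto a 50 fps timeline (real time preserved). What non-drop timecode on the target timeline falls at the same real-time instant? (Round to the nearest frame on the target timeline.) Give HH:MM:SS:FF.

Source frame index: (0×3600 + 27×60 + 27) × 24 + 1 = 39529.
Real time: 39529 / (24) = 39529/24 s.
Target frame: (39529/24) × (50) = 988225/12 ≈ 82352.083 → 82352.
At 50 labels/s: frame 82352 → 00:27:27:02.

00:27:27:02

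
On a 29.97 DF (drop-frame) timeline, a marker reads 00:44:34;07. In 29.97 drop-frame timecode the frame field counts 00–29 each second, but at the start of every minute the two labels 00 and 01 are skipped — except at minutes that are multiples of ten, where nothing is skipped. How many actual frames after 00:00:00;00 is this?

Complete 10-minute blocks: 4, each 17982 frames → 71928.
Remaining 4 whole minutes in the current block: 1800 + 3 × 1798 = 7194 frames.
Within the current minute: 34 × 30 + 7 − 2 = 1025 (labels ;00/;01 skipped at this minute). Total = 71928 + 7194 + 1025 = 80147.

80147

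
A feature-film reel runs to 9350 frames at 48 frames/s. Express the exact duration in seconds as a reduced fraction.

4675/24 seconds

Running time = 9350 ÷ (48) = 9350 × 1/48 = 4675/24 s.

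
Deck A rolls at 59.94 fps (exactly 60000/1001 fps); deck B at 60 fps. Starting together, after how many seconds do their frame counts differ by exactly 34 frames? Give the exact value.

17017/30 seconds

The gap grows by |60 − 60000/1001| = 60/1001 frames per second.
Time for a 34-frame gap: 34 ÷ (60/1001) = 17017/30 s.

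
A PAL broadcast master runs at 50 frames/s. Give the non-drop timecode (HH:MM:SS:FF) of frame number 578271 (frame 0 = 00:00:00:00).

03:12:45:21

578271 ÷ 50 = 11565 full seconds, remainder 21 frames.
11565 s = 3 h 12 min 45 s.
Timecode: 03:12:45:21.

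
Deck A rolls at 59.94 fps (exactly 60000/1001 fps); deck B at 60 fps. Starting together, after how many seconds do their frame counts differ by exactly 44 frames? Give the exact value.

11011/15 seconds

The gap grows by |60 − 60000/1001| = 60/1001 frames per second.
Time for a 44-frame gap: 44 ÷ (60/1001) = 11011/15 s.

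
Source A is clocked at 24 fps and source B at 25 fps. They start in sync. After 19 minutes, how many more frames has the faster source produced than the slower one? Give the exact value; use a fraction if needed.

1140 frames

19 min = 1140 s.
A emits 24 × 1140 = 27360 frames; B emits 25 × 1140 = 28500.
Difference = 1140 frames; B is ahead of A.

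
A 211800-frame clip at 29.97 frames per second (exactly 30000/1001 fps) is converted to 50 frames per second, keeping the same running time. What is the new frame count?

Target frames = source frames × (target rate / source rate) = 211800 × (50)/(30000/1001) = 211800 × 1001/600 = 353353.

353353 frames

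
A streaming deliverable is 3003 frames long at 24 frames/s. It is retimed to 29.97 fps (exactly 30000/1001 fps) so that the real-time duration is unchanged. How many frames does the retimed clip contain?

Target frames = source frames × (target rate / source rate) = 3003 × (30000/1001)/(24) = 3003 × 1250/1001 = 3750.

3750 frames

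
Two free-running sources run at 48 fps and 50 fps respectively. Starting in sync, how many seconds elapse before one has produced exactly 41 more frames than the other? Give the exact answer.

The gap grows by |50 − 48| = 2 frames per second.
Time for a 41-frame gap: 41 ÷ (2) = 20.5 s.

20.5 seconds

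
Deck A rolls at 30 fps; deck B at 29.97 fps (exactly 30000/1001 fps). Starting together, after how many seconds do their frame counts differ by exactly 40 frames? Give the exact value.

The gap grows by |30000/1001 − 30| = 30/1001 frames per second.
Time for a 40-frame gap: 40 ÷ (30/1001) = 4004/3 s.

4004/3 seconds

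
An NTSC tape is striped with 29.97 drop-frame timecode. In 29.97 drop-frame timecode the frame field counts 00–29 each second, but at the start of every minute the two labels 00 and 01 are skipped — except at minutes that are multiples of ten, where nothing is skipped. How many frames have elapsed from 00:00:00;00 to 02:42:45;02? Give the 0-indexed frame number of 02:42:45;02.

Complete 10-minute blocks: 16, each 17982 frames → 287712.
Remaining 2 whole minutes in the current block: 1800 + 1 × 1798 = 3598 frames.
Within the current minute: 45 × 30 + 2 − 2 = 1350 (labels ;00/;01 skipped at this minute). Total = 287712 + 3598 + 1350 = 292660.

292660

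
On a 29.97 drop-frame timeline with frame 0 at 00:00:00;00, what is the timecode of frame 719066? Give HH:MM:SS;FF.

06:39:52;26

Each 10-minute DF block holds 10 × 60 × 30 − 9 × 2 = 17982 frames. 719066 ÷ 17982 → 39 full blocks, remainder 17768.
Within the partial block the first minute is 1800 frames and each further minute 1798, so 9 further minute boundaries passed. Total skipped labels = 18 × 39 + 2 × 9 = 720.
Non-drop label index = 719066 + 720 = 719786; at 30 labels/s that is 06:39:52:26, i.e. DF 06:39:52;26.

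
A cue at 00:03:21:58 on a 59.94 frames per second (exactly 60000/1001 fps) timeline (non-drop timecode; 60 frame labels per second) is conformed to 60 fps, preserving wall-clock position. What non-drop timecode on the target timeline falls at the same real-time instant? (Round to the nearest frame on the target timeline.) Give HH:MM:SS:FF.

00:03:22:10

Source frame index: (0×3600 + 3×60 + 21) × 60 + 58 = 12118.
Real time: 12118 / (60000/1001) = 6065059/30000 s.
Target frame: (6065059/30000) × (60) = 6065059/500 ≈ 12130.118 → 12130.
At 60 labels/s: frame 12130 → 00:03:22:10.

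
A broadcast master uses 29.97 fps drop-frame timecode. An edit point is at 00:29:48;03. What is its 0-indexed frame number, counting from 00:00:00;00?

Complete 10-minute blocks: 2, each 17982 frames → 35964.
Remaining 9 whole minutes in the current block: 1800 + 8 × 1798 = 16184 frames.
Within the current minute: 48 × 30 + 3 − 2 = 1441 (labels ;00/;01 skipped at this minute). Total = 35964 + 16184 + 1441 = 53589.

53589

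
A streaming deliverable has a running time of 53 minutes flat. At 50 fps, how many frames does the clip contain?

159000 frames

53 min = 3180 s.
Frames = 3180 × 50 = 159000.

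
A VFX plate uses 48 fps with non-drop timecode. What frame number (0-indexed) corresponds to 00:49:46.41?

143369

Total seconds to the label: (0 × 3600 + 49 × 60 + 46) = 2986.
Frame index = 2986 × 48 + 41 = 143369.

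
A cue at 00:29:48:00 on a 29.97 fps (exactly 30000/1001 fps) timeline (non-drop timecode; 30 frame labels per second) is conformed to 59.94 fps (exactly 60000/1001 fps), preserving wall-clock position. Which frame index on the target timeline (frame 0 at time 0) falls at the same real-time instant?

Source frame index: (0×3600 + 29×60 + 48) × 30 + 0 = 53640.
Real time: 53640 / (30000/1001) = 447447/250 s.
Target frame: (447447/250) × (60000/1001) = 107280.

frame 107280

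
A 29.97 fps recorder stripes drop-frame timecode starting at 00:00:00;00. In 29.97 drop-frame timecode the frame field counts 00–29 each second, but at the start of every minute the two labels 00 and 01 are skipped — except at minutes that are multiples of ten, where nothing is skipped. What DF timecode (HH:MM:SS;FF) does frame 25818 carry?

Ten DF minutes hold 17982 frames, so frame 25818 lies in block 1 (frames 17982–35963) with 7836 frames into that block.
The block's first minute is 1800 frames and the rest 1798 each; 7836 frames reaches minute 4, so 1 × 18 + 4 × 2 = 26 labels have been skipped so far.
Adding those back, label number 25818 + 26 = 25844 at 30 labels/s is 861 s + 14 f = 0 h 14 min 21 s frame 14, i.e. 00:14:21;14.

00:14:21;14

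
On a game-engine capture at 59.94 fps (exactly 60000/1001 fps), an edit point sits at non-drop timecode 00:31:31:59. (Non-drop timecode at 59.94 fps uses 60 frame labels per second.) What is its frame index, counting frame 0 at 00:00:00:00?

Total seconds to the label: (0 × 3600 + 31 × 60 + 31) = 1891.
Frame index = 1891 × 60 + 59 = 113519.

frame 113519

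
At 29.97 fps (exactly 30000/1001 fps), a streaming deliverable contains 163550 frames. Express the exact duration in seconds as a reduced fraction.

3274271/600 seconds

Running time = 163550 ÷ (30000/1001) = 163550 × 1001/30000 = 3274271/600 s.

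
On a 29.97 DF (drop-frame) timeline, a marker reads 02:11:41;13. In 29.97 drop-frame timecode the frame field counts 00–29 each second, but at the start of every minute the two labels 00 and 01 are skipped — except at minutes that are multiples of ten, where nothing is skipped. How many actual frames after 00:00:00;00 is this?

Complete 10-minute blocks: 13, each 17982 frames → 233766.
Remaining 1 whole minute in the current block: 1800 + 0 × 1798 = 1800 frames.
Within the current minute: 41 × 30 + 13 − 2 = 1241 (labels ;00/;01 skipped at this minute). Total = 233766 + 1800 + 1241 = 236807.

236807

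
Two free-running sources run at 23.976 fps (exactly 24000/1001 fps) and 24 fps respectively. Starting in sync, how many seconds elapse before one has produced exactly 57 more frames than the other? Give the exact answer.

2377.375 seconds

The gap grows by |24 − 24000/1001| = 24/1001 frames per second.
Time for a 57-frame gap: 57 ÷ (24/1001) = 2377.375 s.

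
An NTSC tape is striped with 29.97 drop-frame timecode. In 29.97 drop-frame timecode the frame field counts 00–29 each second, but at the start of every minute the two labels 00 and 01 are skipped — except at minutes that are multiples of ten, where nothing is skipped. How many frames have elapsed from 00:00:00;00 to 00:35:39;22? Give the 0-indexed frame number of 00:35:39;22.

As if non-drop at 30 labels/s: (0 × 3600 + 35 × 60 + 39) × 30 + 22 = 64192.
Minute boundaries passed: 35; those not divisible by 10: 35 − 3 = 32; dropped labels = 2 × 32 = 64.
Actual frame index = 64192 − 64 = 64128.

64128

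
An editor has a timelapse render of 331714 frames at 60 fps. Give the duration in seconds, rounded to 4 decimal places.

5528.5667 seconds

Running time = 331714 × 1/60 = 165857/30 s ≈ 5528.5667 s.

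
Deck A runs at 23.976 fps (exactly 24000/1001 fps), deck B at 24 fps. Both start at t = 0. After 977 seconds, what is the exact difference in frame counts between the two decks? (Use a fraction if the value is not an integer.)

A emits 24000/1001 × 977 = 23448000/1001 frames; B emits 24 × 977 = 23448.
Difference = 23448/1001 frames (≈ 23.4246); B is ahead of A.

23448/1001 frames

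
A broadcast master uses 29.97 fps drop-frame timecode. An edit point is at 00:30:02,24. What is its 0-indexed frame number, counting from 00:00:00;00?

Complete 10-minute blocks: 3, each 17982 frames → 53946.
Remaining 0 whole minutes in the current block: 0 frames.
Within the current minute: 2 × 30 + 24 = 84. Total = 53946 + 0 + 84 = 54030.

54030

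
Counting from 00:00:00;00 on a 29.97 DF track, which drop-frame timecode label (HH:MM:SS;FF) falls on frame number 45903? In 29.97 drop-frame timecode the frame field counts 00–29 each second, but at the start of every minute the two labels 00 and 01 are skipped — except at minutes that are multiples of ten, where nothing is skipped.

Each 10-minute DF block holds 10 × 60 × 30 − 9 × 2 = 17982 frames. 45903 ÷ 17982 → 2 full blocks, remainder 9939.
Within the partial block the first minute is 1800 frames and each further minute 1798, so 5 further minute boundaries passed. Total skipped labels = 18 × 2 + 2 × 5 = 46.
Non-drop label index = 45903 + 46 = 45949; at 30 labels/s that is 00:25:31:19, i.e. DF 00:25:31;19.

00:25:31;19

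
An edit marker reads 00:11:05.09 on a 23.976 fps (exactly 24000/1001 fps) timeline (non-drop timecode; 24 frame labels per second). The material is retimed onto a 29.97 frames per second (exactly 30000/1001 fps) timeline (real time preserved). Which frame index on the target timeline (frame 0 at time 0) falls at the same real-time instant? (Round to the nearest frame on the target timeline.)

Source frame index: (0×3600 + 11×60 + 5) × 24 + 9 = 15969.
Real time: 15969 / (24000/1001) = 5328323/8000 s.
Target frame: (5328323/8000) × (30000/1001) = 79845/4 ≈ 19961.250 → 19961.

frame 19961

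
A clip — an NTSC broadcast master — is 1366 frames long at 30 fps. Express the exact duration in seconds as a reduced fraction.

Running time = 1366 ÷ (30) = 1366 × 1/30 = 683/15 s.

683/15 seconds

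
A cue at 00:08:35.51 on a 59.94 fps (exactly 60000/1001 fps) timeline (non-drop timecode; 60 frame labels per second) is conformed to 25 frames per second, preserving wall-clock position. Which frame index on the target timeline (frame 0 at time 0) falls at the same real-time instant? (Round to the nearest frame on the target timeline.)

frame 12909

Source frame index: (0×3600 + 8×60 + 35) × 60 + 51 = 30951.
Real time: 30951 / (60000/1001) = 10327317/20000 s.
Target frame: (10327317/20000) × (25) = 10327317/800 ≈ 12909.146 → 12909.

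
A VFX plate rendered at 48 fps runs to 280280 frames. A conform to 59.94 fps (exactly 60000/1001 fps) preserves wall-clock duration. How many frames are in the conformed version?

Target frames = source frames × (target rate / source rate) = 280280 × (60000/1001)/(48) = 280280 × 1250/1001 = 350000.

350000 frames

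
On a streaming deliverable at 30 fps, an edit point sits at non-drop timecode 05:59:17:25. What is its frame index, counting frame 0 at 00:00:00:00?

Total seconds to the label: (5 × 3600 + 59 × 60 + 17) = 21557.
Frame index = 21557 × 30 + 25 = 646735.

frame 646735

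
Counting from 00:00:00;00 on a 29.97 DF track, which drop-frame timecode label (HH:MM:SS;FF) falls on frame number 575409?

Each 10-minute DF block holds 10 × 60 × 30 − 9 × 2 = 17982 frames. 575409 ÷ 17982 → 31 full blocks, remainder 17967.
Within the partial block the first minute is 1800 frames and each further minute 1798, so 9 further minute boundaries passed. Total skipped labels = 18 × 31 + 2 × 9 = 576.
Non-drop label index = 575409 + 576 = 575985; at 30 labels/s that is 05:19:59:15, i.e. DF 05:19:59;15.

05:19:59;15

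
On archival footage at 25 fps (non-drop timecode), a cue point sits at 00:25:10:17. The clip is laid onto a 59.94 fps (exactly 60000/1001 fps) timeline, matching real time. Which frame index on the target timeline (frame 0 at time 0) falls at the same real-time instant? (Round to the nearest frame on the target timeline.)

frame 90550

Source frame index: (0×3600 + 25×60 + 10) × 25 + 17 = 37767.
Real time: 37767 / (25) = 37767/25 s.
Target frame: (37767/25) × (60000/1001) = 90640800/1001 ≈ 90550.250 → 90550.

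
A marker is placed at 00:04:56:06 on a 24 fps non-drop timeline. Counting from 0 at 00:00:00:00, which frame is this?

7110

Total seconds to the label: (0 × 3600 + 4 × 60 + 56) = 296.
Frame index = 296 × 24 + 6 = 7110.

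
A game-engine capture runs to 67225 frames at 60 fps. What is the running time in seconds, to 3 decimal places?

1120.417 seconds

Running time = 67225 × 1/60 = 13445/12 s ≈ 1120.417 s.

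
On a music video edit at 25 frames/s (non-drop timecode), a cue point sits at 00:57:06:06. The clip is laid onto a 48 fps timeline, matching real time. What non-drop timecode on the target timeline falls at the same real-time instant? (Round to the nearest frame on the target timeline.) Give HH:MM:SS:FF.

00:57:06:12

Source frame index: (0×3600 + 57×60 + 6) × 25 + 6 = 85656.
Real time: 85656 / (25) = 85656/25 s.
Target frame: (85656/25) × (48) = 4111488/25 ≈ 164459.520 → 164460.
At 48 labels/s: frame 164460 → 00:57:06:12.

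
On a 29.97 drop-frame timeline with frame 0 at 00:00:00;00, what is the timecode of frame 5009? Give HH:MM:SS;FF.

00:02:47;03

Each 10-minute DF block holds 10 × 60 × 30 − 9 × 2 = 17982 frames. 5009 ÷ 17982 → 0 full blocks, remainder 5009.
Within the partial block the first minute is 1800 frames and each further minute 1798, so 2 further minute boundaries passed. Total skipped labels = 18 × 0 + 2 × 2 = 4.
Non-drop label index = 5009 + 4 = 5013; at 30 labels/s that is 00:02:47:03, i.e. DF 00:02:47;03.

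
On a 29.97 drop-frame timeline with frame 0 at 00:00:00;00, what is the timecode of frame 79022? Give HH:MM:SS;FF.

00:43:56;20

Ten DF minutes hold 17982 frames, so frame 79022 lies in block 4 (frames 71928–89909) with 7094 frames into that block.
The block's first minute is 1800 frames and the rest 1798 each; 7094 frames reaches minute 3, so 4 × 18 + 3 × 2 = 78 labels have been skipped so far.
Adding those back, label number 79022 + 78 = 79100 at 30 labels/s is 2636 s + 20 f = 0 h 43 min 56 s frame 20, i.e. 00:43:56;20.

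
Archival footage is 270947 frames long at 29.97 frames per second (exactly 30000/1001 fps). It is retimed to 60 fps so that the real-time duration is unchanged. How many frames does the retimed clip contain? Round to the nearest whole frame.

542436 frames

Frames at target rate = 270947 × (60) / (30000/1001) = 271217947/500 ≈ 542435.894.
Nearest whole frame: 542436.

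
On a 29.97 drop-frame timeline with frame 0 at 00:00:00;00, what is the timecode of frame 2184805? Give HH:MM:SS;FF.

20:14:59;21

Each 10-minute DF block holds 10 × 60 × 30 − 9 × 2 = 17982 frames. 2184805 ÷ 17982 → 121 full blocks, remainder 8983.
Within the partial block the first minute is 1800 frames and each further minute 1798, so 4 further minute boundaries passed. Total skipped labels = 18 × 121 + 2 × 4 = 2186.
Non-drop label index = 2184805 + 2186 = 2186991; at 30 labels/s that is 20:14:59:21, i.e. DF 20:14:59;21.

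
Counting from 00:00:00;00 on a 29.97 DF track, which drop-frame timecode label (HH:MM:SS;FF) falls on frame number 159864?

01:28:54;04

Ten DF minutes hold 17982 frames, so frame 159864 lies in block 8 (frames 143856–161837) with 16008 frames into that block.
The block's first minute is 1800 frames and the rest 1798 each; 16008 frames reaches minute 8, so 8 × 18 + 8 × 2 = 160 labels have been skipped so far.
Adding those back, label number 159864 + 160 = 160024 at 30 labels/s is 5334 s + 4 f = 1 h 28 min 54 s frame 4, i.e. 01:28:54;04.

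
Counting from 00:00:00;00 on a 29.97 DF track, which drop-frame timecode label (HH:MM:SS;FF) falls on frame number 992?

00:00:33;02

Ten DF minutes hold 17982 frames, so frame 992 lies in block 0 (frames 0–17981) with 992 frames into that block.
The block's first minute is 1800 frames and the rest 1798 each; 992 frames reaches minute 0, so 0 × 18 + 0 × 2 = 0 labels have been skipped so far.
Adding those back, label number 992 + 0 = 992 at 30 labels/s is 33 s + 2 f = 0 h 0 min 33 s frame 2, i.e. 00:00:33;02.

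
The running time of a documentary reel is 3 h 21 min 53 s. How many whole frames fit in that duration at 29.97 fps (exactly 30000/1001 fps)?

3 h 21 min 53 s = 12113 s.
Frames = 12113 × 30000/1001 = 363390000/1001 ≈ 363026.9730.
Complete frames: 363026.

363026 frames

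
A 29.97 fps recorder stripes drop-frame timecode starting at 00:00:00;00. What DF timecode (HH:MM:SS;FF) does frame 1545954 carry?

14:19:43;12

Each 10-minute DF block holds 10 × 60 × 30 − 9 × 2 = 17982 frames. 1545954 ÷ 17982 → 85 full blocks, remainder 17484.
Within the partial block the first minute is 1800 frames and each further minute 1798, so 9 further minute boundaries passed. Total skipped labels = 18 × 85 + 2 × 9 = 1548.
Non-drop label index = 1545954 + 1548 = 1547502; at 30 labels/s that is 14:19:43:12, i.e. DF 14:19:43;12.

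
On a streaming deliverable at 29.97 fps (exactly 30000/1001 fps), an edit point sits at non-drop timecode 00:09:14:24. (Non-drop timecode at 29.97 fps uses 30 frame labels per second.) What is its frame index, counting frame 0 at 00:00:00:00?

Total seconds to the label: (0 × 3600 + 9 × 60 + 14) = 554.
Frame index = 554 × 30 + 24 = 16644.

frame 16644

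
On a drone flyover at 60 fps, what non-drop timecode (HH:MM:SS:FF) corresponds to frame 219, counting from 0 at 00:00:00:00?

219 ÷ 60 = 3 full seconds, remainder 39 frames.
3 s = 0 h 0 min 3 s.
Timecode: 00:00:03:39.

00:00:03:39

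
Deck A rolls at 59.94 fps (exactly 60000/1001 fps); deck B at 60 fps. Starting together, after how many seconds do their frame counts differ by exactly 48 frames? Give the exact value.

The gap grows by |60 − 60000/1001| = 60/1001 frames per second.
Time for a 48-frame gap: 48 ÷ (60/1001) = 800.8 s.

800.8 seconds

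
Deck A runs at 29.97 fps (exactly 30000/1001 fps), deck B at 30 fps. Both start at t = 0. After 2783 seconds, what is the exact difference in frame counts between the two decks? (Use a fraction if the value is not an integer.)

7590/91 frames

A emits 30000/1001 × 2783 = 7590000/91 frames; B emits 30 × 2783 = 83490.
Difference = 7590/91 frames (≈ 83.4066); B is ahead of A.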